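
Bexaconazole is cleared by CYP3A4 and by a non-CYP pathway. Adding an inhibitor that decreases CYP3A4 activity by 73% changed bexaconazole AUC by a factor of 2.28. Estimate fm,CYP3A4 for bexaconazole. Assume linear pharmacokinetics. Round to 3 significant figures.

Write x for the fraction cleared via CYP3A4. The observed AUC change means clearance fell to 1/2.28 = 0.4386 of baseline.
Only the CYP3A4 route changed, so 0.4386 = x·0.27 + (1 − x), giving x = 0.769.

0.769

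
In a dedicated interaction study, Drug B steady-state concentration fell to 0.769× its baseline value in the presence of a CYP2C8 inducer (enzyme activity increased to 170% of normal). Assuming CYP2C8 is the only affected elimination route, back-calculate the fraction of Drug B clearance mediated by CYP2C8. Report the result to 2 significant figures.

Call the CYP2C8 fraction fm. After the interaction, CL_new/CL_old = fm × 1.7 + (1 − fm).
Steady-state concentration ratio = 1 / (new CL fraction), so new CL fraction = 1 / 0.769 = 1.3.
fm × 1.7 + 1 − fm = 1.3  ⇒  fm × (1.7 − 1) = 0.3004  ⇒  fm = 0.43.

0.43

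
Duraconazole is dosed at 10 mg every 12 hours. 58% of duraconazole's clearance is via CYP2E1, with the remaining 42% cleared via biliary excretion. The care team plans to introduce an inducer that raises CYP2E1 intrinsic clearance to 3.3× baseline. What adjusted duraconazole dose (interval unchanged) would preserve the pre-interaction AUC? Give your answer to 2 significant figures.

The CYP2E1 pathway (58% of clearance) is boosted to 3.3× activity: 0.58 × 3.3 = 1.914.
Non-CYP routes (42%) are unchanged.
CL_new/CL_old = 1.914 + 0.42 = 2.334.
Exposure is unchanged when dose changes in proportion to clearance. New dose = 10 mg × 2.334 = 23 mg.

23 mg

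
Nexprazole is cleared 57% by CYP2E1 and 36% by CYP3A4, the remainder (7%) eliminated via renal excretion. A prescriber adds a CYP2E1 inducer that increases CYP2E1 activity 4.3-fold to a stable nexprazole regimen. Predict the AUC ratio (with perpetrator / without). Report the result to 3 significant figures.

0.347

CYP2E1: 0.57 × 4.3 = 2.451
CYP3A4: 0.36 (unchanged)
Other: 0.07 (unchanged)
New clearance relative to baseline: 2.451 + 0.36 + 0.07 = 2.881.
AUC ratio = CL_old/CL_new = 1 / 2.881 = 0.347.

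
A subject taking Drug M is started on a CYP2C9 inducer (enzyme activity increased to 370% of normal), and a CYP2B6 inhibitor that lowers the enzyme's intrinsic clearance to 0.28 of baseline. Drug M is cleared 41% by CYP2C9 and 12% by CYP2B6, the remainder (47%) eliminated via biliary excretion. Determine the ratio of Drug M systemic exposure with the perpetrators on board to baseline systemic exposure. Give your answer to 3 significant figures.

0.495

The CYP2C9 pathway (41% of clearance) increases to 3.7× activity: 0.41 × 3.7 = 1.517.
The CYP2B6 pathway (12% of clearance) drops to 0.28× activity: 0.12 × 0.28 = 0.0336.
Non-CYP routes (47%) are unchanged.
Relative clearance = 1.517 + 0.0336 + 0.47 = 2.0206.
Because systemic exposure varies inversely with clearance, the combined effect is 1 / 2.0206 = 0.495.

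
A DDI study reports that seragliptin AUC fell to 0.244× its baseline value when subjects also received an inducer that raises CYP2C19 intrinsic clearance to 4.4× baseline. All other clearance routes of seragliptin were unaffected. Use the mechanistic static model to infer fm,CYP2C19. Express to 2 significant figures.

CL'/CL = 1 / 0.244 = 4.098
4.4·fm + (1 − fm) = 4.098
fm = (4.098 − 1) / (4.4 − 1) = 0.91

0.91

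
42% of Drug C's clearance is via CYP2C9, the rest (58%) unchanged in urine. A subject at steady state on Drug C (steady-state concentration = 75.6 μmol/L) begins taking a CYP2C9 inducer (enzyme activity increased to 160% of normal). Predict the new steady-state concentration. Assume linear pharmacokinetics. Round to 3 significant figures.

The CYP2C9 pathway (42% of clearance) is boosted to 1.6× activity: 0.42 × 1.6 = 0.672.
Non-CYP routes (58%) are unchanged.
New clearance relative to baseline: 0.672 + 0.58 = 1.252.
Steady-state concentration ∝ 1/CL, so new value = 75.6 / 1.252 = 60.4 μmol/L.

60.4 μmol/L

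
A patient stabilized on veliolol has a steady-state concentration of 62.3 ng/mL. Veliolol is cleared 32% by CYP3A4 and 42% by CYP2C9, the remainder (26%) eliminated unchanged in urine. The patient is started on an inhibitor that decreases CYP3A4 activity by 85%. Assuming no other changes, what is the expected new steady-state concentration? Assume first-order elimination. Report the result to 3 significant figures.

85.6 ng/mL

CYP3A4: 0.32 × 0.15 = 0.048
CYP2C9: 0.42 (unchanged)
Other: 0.26 (unchanged)
New clearance relative to baseline: 0.048 + 0.42 + 0.26 = 0.728.
Steady-state concentration ∝ 1/CL, so new value = 62.3 / 0.728 = 85.6 ng/mL.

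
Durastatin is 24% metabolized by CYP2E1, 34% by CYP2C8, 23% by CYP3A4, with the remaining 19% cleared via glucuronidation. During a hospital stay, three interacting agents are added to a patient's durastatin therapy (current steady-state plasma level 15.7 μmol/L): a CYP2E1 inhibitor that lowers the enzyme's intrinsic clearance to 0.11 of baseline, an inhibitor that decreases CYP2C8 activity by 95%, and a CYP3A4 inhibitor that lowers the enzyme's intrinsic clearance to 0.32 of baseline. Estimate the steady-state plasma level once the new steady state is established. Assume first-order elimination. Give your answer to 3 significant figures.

CYP2E1: 0.24 × 0.11 = 0.0264
CYP2C8: 0.34 × 0.05 = 0.017
CYP3A4: 0.23 × 0.32 = 0.0736
Other: 0.19 (unchanged)
CL_new/CL_old = 0.0264 + 0.017 + 0.0736 + 0.19 = 0.307.
Steady-state plasma level ∝ 1/CL: new value = 15.7 / 0.307 = 51.1 μmol/L.

51.1 μmol/L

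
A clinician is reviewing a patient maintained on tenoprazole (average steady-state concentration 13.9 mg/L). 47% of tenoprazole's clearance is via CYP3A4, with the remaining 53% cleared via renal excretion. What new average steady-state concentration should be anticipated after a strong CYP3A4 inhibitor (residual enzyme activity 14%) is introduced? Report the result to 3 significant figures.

CYP3A4: 0.47 × 0.14 = 0.0658
Other: 0.53 (unchanged)
CL_new/CL_old = 0.0658 + 0.53 = 0.5958.
With dosing unchanged, average steady-state concentration scales as 1/CL: 13.9 / 0.5958 = 23.3 mg/L.

23.3 mg/L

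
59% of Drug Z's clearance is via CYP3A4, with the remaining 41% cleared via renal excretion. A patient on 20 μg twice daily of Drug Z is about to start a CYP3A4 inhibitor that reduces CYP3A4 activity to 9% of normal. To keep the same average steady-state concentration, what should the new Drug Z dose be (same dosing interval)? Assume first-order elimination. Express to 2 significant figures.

The CYP3A4 pathway (59% of clearance) is reduced to 0.09× activity: 0.59 × 0.09 = 0.0531.
Non-CYP routes (41%) are unchanged.
New clearance relative to baseline: 0.0531 + 0.41 = 0.4631.
Exposure is unchanged when dose changes in proportion to clearance. New dose = 20 μg × 0.4631 = 9.3 μg.

9.3 μg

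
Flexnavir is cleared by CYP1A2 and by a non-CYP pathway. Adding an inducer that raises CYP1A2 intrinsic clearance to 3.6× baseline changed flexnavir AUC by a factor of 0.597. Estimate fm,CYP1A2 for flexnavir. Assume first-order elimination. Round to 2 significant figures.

0.26

Let fm be the CYP1A2 fraction. New clearance relative to baseline = fm × 3.6 + (1 − fm).
AUC ratio = 1 / (new CL fraction), so new CL fraction = 1 / 0.597 = 1.675.
fm × 3.6 + 1 − fm = 1.675  ⇒  fm × (3.6 − 1) = 0.675  ⇒  fm = 0.26.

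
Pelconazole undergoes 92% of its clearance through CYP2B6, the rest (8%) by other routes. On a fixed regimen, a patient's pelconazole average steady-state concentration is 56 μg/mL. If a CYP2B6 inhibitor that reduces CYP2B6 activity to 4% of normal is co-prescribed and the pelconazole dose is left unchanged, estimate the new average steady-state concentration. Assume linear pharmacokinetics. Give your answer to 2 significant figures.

4.8 × 10² μg/mL

CYP2B6: 0.92 × 0.04 = 0.0368
Other: 0.08 (unchanged)
Relative clearance = 0.0368 + 0.08 = 0.1168.
New average steady-state concentration = baseline ÷ relative clearance = 56 / 0.1168 = 4.8 × 10² μg/mL.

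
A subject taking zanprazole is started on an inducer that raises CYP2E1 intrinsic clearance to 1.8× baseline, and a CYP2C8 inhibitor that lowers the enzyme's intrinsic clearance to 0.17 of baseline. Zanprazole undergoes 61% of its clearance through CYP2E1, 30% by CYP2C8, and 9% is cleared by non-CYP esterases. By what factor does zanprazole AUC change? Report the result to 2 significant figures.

0.81

CYP2E1: 0.61 × 1.8 = 1.098
CYP2C8: 0.3 × 0.17 = 0.051
Other: 0.09 (unchanged)
New clearance relative to baseline: 1.098 + 0.051 + 0.09 = 1.239.
AUC ∝ 1/CL: fold-change = 1 / 1.239 = 0.81.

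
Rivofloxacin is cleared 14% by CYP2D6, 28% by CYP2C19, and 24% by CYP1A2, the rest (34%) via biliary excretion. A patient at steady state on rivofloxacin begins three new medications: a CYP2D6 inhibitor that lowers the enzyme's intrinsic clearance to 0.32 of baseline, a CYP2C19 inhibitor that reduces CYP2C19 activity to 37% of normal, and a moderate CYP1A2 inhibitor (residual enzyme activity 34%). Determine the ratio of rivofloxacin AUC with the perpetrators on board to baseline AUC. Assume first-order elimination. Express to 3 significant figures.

The CYP2D6 pathway (14% of clearance) is reduced to 0.32× activity: 0.14 × 0.32 = 0.0448.
The CYP2C19 pathway (28% of clearance) drops to 0.37× activity: 0.28 × 0.37 = 0.1036.
The CYP1A2 pathway (24% of clearance) drops to 0.34× activity: 0.24 × 0.34 = 0.0816.
Non-CYP routes (34%) are unchanged.
New clearance relative to baseline: 0.0448 + 0.1036 + 0.0816 + 0.34 = 0.57.
AUC ∝ 1/CL: fold-change = 1 / 0.57 = 1.75.

1.75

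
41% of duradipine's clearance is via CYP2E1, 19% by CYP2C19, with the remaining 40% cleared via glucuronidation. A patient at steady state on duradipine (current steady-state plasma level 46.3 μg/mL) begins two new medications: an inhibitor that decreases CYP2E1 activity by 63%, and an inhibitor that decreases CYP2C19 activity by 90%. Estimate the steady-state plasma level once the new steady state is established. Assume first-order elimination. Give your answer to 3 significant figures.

81.1 μg/mL

The CYP2E1 pathway (41% of clearance) drops to 0.37× activity: 0.41 × 0.37 = 0.1517.
The CYP2C19 pathway (19% of clearance) is reduced to 0.1× activity: 0.19 × 0.1 = 0.019.
The remaining 40% of clearance is unaffected.
Relative clearance = 0.1517 + 0.019 + 0.4 = 0.5707.
Steady-state plasma level ∝ 1/CL: new value = 46.3 / 0.5707 = 81.1 μg/mL.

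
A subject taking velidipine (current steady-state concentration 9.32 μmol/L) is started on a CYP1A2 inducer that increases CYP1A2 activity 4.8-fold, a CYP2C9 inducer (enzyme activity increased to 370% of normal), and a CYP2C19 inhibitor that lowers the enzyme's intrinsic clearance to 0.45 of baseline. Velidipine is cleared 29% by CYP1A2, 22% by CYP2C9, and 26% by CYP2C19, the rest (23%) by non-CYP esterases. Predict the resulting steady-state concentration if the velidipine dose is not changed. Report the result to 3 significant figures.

3.65 μmol/L

The CYP1A2 pathway (29% of clearance) rises to 4.8× activity: 0.29 × 4.8 = 1.392.
The CYP2C9 pathway (22% of clearance) rises to 3.7× activity: 0.22 × 3.7 = 0.814.
The CYP2C19 pathway (26% of clearance) falls to 0.45× activity: 0.26 × 0.45 = 0.117.
The remaining 23% of clearance is unaffected.
Relative clearance = 1.392 + 0.814 + 0.117 + 0.23 = 2.553.
New steady-state concentration = 9.32 / 2.553 = 3.65 μmol/L (concentration scales inversely with clearance).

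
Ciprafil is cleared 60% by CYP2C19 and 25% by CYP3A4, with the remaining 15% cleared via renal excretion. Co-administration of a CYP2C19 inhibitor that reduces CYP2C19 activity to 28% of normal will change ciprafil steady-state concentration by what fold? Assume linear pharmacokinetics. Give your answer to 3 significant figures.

1.76

CYP2C19: 0.6 × 0.28 = 0.168
CYP3A4: 0.25 (unchanged)
Other: 0.15 (unchanged)
New clearance relative to baseline: 0.168 + 0.25 + 0.15 = 0.568.
Since steady-state concentration ∝ 1/CL, the ratio is 1 / 0.568 = 1.76.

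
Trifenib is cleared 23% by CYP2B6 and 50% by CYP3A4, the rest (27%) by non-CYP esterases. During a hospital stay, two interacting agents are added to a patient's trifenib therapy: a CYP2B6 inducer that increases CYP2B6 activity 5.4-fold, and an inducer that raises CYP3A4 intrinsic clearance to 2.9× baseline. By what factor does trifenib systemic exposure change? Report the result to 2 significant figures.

0.34

The CYP2B6 pathway (23% of clearance) rises to 5.4× activity: 0.23 × 5.4 = 1.242.
The CYP3A4 pathway (50% of clearance) is boosted to 2.9× activity: 0.5 × 2.9 = 1.45.
The remaining 27% of clearance is unaffected.
Relative clearance = 1.242 + 1.45 + 0.27 = 2.962.
Systemic exposure ∝ 1/CL: fold-change = 1 / 2.962 = 0.34.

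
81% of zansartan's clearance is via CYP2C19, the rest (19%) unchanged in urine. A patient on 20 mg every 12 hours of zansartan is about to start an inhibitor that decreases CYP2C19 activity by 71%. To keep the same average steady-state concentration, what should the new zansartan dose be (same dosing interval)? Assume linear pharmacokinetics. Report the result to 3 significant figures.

CYP2C19: 0.81 × 0.29 = 0.2349
Other: 0.19 (unchanged)
CL_new/CL_old = 0.2349 + 0.19 = 0.4249.
Css,avg = (dose rate)/CL, so holding Css fixed requires dose ∝ CL: 20 × 0.4249 = 8.50 mg.

8.50 mg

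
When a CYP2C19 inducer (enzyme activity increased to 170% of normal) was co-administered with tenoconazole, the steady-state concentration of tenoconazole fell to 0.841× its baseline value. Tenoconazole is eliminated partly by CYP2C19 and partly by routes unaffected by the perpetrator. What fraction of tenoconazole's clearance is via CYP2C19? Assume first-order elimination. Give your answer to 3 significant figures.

CL'/CL = 1 / 0.841 = 1.189
1.7·fm + (1 − fm) = 1.189
fm = (1.189 − 1) / (1.7 − 1) = 0.270

0.270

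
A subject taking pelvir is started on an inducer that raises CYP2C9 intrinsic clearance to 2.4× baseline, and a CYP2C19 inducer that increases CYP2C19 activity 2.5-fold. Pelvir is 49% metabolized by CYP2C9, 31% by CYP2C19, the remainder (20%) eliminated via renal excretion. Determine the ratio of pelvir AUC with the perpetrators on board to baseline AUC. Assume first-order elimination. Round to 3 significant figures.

The CYP2C9 pathway (49% of clearance) increases to 2.4× activity: 0.49 × 2.4 = 1.176.
The CYP2C19 pathway (31% of clearance) increases to 2.5× activity: 0.31 × 2.5 = 0.775.
Non-CYP routes (20%) are unchanged.
CL_new/CL_old = 1.176 + 0.775 + 0.2 = 2.151.
AUC ∝ 1/CL: fold-change = 1 / 2.151 = 0.465.

0.465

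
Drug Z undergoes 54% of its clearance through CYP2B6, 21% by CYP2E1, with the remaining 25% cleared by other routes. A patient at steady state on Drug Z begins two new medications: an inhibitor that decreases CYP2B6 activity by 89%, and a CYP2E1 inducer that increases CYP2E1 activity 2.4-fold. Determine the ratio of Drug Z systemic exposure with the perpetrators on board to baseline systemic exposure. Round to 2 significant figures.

CYP2B6: 0.54 × 0.11 = 0.0594
CYP2E1: 0.21 × 2.4 = 0.504
Other: 0.25 (unchanged)
New clearance relative to baseline: 0.0594 + 0.504 + 0.25 = 0.8134.
Net systemic exposure ratio = 1 / 0.8134 = 1.2.

1.2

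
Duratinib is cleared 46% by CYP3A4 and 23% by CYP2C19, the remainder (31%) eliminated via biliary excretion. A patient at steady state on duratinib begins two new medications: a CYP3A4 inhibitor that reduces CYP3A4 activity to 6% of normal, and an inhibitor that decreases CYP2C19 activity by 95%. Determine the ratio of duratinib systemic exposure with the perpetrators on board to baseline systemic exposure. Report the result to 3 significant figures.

2.86

CYP3A4: 0.46 × 0.06 = 0.0276
CYP2C19: 0.23 × 0.05 = 0.0115
Other: 0.31 (unchanged)
CL_new/CL_old = 0.0276 + 0.0115 + 0.31 = 0.3491.
Systemic exposure ∝ 1/CL: fold-change = 1 / 0.3491 = 2.86.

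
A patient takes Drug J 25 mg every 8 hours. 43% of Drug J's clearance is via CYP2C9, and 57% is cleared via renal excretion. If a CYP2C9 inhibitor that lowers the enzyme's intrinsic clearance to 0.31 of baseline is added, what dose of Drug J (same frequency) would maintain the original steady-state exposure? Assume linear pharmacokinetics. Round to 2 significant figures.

18 mg

The CYP2C9 pathway (43% of clearance) falls to 0.31× activity: 0.43 × 0.31 = 0.1333.
Non-CYP routes (57%) are unchanged.
CL_new/CL_old = 0.1333 + 0.57 = 0.7033.
To maintain the same steady-state level, dose must scale with clearance: new dose = 25 × 0.7033 = 18 mg.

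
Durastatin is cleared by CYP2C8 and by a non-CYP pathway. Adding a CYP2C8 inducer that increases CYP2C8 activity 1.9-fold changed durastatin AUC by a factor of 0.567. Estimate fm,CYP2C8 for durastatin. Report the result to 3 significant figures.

Call the CYP2C8 fraction fm. After the interaction, CL_new/CL_old = fm × 1.9 + (1 − fm).
AUC ratio = 1 / (new CL fraction), so new CL fraction = 1 / 0.567 = 1.764.
fm × 1.9 + 1 − fm = 1.764  ⇒  fm × (1.9 − 1) = 0.7637  ⇒  fm = 0.849.

0.849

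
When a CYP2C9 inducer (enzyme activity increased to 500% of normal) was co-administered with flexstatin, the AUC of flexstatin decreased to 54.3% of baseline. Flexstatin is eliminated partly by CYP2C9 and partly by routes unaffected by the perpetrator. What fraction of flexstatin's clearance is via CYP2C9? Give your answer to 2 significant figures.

CL'/CL = 1 / 0.543 = 1.842
5·fm + (1 − fm) = 1.842
fm = (1.842 − 1) / (5 − 1) = 0.21

0.21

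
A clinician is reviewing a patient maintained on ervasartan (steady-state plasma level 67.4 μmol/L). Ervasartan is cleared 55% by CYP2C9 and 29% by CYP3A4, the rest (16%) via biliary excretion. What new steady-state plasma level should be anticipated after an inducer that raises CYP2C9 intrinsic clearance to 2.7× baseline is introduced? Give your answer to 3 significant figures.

34.8 μmol/L

The CYP2C9 pathway (55% of clearance) rises to 2.7× activity: 0.55 × 2.7 = 1.485.
CYP3A4 (29%) and the residual 16% are unaffected.
Relative clearance = 1.485 + 0.29 + 0.16 = 1.935.
Steady-state plasma level ∝ 1/CL, so new value = 67.4 / 1.935 = 34.8 μmol/L.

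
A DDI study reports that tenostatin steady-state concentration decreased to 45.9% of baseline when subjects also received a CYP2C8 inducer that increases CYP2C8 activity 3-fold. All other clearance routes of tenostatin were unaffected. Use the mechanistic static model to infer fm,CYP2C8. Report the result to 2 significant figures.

Call the CYP2C8 fraction fm. After the interaction, CL_new/CL_old = fm × 3 + (1 − fm).
Steady-state concentration ratio = 1 / (new CL fraction), so new CL fraction = 1 / 0.459 = 2.179.
fm × 3 + 1 − fm = 2.179  ⇒  fm × (3 − 1) = 1.179  ⇒  fm = 0.59.

0.59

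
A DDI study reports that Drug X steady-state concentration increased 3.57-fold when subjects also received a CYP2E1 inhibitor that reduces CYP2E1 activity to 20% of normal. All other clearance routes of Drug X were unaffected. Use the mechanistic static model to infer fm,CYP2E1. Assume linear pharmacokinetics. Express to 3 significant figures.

0.900

CL'/CL = 1 / 3.57 = 0.2801
0.2·fm + (1 − fm) = 0.2801
fm = (0.2801 − 1) / (0.2 − 1) = 0.900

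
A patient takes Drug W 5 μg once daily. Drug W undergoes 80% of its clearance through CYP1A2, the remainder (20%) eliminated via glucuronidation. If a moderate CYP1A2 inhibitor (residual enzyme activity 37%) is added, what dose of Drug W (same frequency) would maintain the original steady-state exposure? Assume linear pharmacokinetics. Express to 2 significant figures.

CYP1A2: 0.8 × 0.37 = 0.296
Other: 0.2 (unchanged)
New clearance relative to baseline: 0.296 + 0.2 = 0.496.
Css,avg = (dose rate)/CL, so holding Css fixed requires dose ∝ CL: 5 × 0.496 = 2.5 μg.

2.5 μg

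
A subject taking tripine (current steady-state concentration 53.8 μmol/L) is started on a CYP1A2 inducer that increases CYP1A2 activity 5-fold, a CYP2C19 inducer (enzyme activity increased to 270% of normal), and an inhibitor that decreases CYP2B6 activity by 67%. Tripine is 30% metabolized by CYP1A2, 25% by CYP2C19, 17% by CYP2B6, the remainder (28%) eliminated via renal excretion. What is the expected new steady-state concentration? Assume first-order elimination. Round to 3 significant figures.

21.4 μmol/L

The CYP1A2 pathway (30% of clearance) is boosted to 5× activity: 0.3 × 5 = 1.5.
The CYP2C19 pathway (25% of clearance) is boosted to 2.7× activity: 0.25 × 2.7 = 0.675.
The CYP2B6 pathway (17% of clearance) drops to 0.33× activity: 0.17 × 0.33 = 0.0561.
The remaining 28% of clearance is unaffected.
Relative clearance = 1.5 + 0.675 + 0.0561 + 0.28 = 2.5111.
Dividing the baseline by the relative clearance: 53.8 / 2.5111 = 21.4 μmol/L.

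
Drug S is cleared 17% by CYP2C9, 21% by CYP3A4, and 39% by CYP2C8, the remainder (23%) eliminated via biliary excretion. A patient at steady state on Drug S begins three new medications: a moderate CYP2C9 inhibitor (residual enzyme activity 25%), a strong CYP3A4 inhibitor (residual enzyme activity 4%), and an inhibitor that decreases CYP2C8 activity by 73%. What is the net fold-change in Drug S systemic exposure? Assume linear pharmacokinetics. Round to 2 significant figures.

2.6

The CYP2C9 pathway (17% of clearance) falls to 0.25× activity: 0.17 × 0.25 = 0.0425.
The CYP3A4 pathway (21% of clearance) drops to 0.04× activity: 0.21 × 0.04 = 0.0084.
The CYP2C8 pathway (39% of clearance) falls to 0.27× activity: 0.39 × 0.27 = 0.1053.
Non-CYP routes (23%) are unchanged.
Relative clearance = 0.0425 + 0.0084 + 0.1053 + 0.23 = 0.3862.
Net systemic exposure ratio = 1 / 0.3862 = 2.6.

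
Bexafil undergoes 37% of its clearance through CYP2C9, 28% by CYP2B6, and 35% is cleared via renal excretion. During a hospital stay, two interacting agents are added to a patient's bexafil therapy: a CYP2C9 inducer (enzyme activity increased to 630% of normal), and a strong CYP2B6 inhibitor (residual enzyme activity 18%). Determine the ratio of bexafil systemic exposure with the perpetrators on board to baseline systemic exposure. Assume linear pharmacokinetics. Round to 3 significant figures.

The CYP2C9 pathway (37% of clearance) increases to 6.3× activity: 0.37 × 6.3 = 2.331.
The CYP2B6 pathway (28% of clearance) is reduced to 0.18× activity: 0.28 × 0.18 = 0.0504.
Non-CYP routes (35%) are unchanged.
Relative clearance = 2.331 + 0.0504 + 0.35 = 2.7314.
Because systemic exposure varies inversely with clearance, the combined effect is 1 / 2.7314 = 0.366.

0.366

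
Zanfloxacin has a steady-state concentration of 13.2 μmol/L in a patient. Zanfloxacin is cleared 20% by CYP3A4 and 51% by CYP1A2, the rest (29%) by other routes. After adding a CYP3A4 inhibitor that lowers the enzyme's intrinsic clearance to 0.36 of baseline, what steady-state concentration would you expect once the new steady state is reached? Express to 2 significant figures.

The CYP3A4 pathway (20% of clearance) falls to 0.36× activity: 0.2 × 0.36 = 0.072.
CYP1A2 (51%) and the residual 29% are unaffected.
New clearance relative to baseline: 0.072 + 0.51 + 0.29 = 0.872.
Steady-state concentration ∝ 1/CL, so new value = 13.2 / 0.872 = 15 μmol/L.

15 μmol/L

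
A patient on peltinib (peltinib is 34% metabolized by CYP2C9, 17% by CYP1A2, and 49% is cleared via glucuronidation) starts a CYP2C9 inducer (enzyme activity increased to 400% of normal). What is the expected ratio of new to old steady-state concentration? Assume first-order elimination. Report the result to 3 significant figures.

CYP2C9: 0.34 × 4 = 1.36
CYP1A2: 0.17 (unchanged)
Other: 0.49 (unchanged)
Relative clearance = 1.36 + 0.17 + 0.49 = 2.02.
Steady-state concentration ratio = CL_old/CL_new = 1 / 2.02 = 0.495.

0.495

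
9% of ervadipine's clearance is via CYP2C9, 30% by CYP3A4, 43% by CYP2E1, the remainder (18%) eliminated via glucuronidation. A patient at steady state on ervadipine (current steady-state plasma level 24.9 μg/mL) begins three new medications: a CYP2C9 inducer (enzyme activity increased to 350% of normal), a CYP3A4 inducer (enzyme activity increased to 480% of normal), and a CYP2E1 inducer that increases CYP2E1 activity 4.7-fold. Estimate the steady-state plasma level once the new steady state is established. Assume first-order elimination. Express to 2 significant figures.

6.3 μg/mL

The CYP2C9 pathway (9% of clearance) increases to 3.5× activity: 0.09 × 3.5 = 0.315.
The CYP3A4 pathway (30% of clearance) rises to 4.8× activity: 0.3 × 4.8 = 1.44.
The CYP2E1 pathway (43% of clearance) rises to 4.7× activity: 0.43 × 4.7 = 2.021.
Non-CYP routes (18%) are unchanged.
CL_new/CL_old = 0.315 + 1.44 + 2.021 + 0.18 = 3.956.
Dividing the baseline by the relative clearance: 24.9 / 3.956 = 6.3 μg/mL.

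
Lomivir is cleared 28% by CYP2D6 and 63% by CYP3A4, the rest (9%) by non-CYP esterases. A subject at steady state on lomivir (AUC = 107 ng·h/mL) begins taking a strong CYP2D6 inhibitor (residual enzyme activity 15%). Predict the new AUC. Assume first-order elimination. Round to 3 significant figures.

140 ng·h/mL

CYP2D6: 0.28 × 0.15 = 0.042
CYP3A4: 0.63 (unchanged)
Other: 0.09 (unchanged)
CL_new/CL_old = 0.042 + 0.63 + 0.09 = 0.762.
AUC ∝ 1/CL, so new value = 107 / 0.762 = 140 ng·h/mL.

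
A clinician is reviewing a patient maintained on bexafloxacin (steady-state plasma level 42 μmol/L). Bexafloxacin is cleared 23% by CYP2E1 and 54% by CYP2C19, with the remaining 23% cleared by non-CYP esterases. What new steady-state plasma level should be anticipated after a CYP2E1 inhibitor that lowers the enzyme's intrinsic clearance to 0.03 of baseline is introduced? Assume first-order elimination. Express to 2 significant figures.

54 μmol/L

CYP2E1: 0.23 × 0.03 = 0.0069
CYP2C19: 0.54 (unchanged)
Other: 0.23 (unchanged)
Relative clearance = 0.0069 + 0.54 + 0.23 = 0.7769.
With dosing unchanged, steady-state plasma level scales as 1/CL: 42 / 0.7769 = 54 μmol/L.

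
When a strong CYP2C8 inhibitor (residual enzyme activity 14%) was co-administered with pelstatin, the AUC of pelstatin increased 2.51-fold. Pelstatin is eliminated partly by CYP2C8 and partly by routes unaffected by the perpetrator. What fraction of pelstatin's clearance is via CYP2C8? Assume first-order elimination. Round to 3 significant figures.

Write x for the fraction cleared via CYP2C8. The observed AUC change means clearance fell to 1/2.51 = 0.3984 of baseline.
Only the CYP2C8 route changed, so 0.3984 = x·0.14 + (1 − x), giving x = 0.700.

0.700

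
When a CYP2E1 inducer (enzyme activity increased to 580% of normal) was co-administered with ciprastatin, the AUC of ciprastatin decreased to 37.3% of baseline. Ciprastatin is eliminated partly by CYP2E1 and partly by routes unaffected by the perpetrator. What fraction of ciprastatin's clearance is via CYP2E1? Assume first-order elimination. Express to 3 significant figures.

Let fm be the CYP2E1 fraction. New clearance relative to baseline = fm × 5.8 + (1 − fm).
AUC ratio = 1 / (new CL fraction), so new CL fraction = 1 / 0.373 = 2.681.
fm × 5.8 + 1 − fm = 2.681  ⇒  fm × (5.8 − 1) = 1.681  ⇒  fm = 0.350.

0.350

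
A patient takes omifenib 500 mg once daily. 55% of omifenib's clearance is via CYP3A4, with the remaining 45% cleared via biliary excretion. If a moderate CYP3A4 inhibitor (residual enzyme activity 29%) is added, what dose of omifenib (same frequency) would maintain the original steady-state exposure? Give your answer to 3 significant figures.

305 mg

CYP3A4: 0.55 × 0.29 = 0.1595
Other: 0.45 (unchanged)
New clearance relative to baseline: 0.1595 + 0.45 = 0.6095.
Exposure is unchanged when dose changes in proportion to clearance. New dose = 500 mg × 0.6095 = 305 mg.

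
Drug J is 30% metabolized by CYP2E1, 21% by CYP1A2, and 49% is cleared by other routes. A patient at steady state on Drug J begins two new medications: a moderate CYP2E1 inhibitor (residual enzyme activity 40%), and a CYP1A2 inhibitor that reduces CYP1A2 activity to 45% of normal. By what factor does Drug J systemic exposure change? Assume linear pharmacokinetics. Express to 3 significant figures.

The CYP2E1 pathway (30% of clearance) is reduced to 0.4× activity: 0.3 × 0.4 = 0.12.
The CYP1A2 pathway (21% of clearance) drops to 0.45× activity: 0.21 × 0.45 = 0.0945.
Non-CYP routes (49%) are unchanged.
Relative clearance = 0.12 + 0.0945 + 0.49 = 0.7045.
Systemic exposure ∝ 1/CL: fold-change = 1 / 0.7045 = 1.42.

1.42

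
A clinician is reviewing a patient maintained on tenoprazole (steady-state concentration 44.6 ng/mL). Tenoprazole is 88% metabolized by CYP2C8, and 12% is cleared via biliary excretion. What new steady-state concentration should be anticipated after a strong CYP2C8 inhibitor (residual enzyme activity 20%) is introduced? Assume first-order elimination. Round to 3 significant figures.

The CYP2C8 pathway (88% of clearance) falls to 0.2× activity: 0.88 × 0.2 = 0.176.
The remaining 12% of clearance is unaffected.
Relative clearance = 0.176 + 0.12 = 0.296.
With dosing unchanged, steady-state concentration scales as 1/CL: 44.6 / 0.296 = 151 ng/mL.

151 ng/mL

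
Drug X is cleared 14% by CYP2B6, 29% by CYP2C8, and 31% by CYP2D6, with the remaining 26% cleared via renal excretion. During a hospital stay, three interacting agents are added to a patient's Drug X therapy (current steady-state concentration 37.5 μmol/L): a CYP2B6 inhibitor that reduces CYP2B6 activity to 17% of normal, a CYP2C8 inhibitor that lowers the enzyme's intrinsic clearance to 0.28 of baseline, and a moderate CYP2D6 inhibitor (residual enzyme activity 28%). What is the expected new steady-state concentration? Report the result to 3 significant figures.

83.0 μmol/L

CYP2B6: 0.14 × 0.17 = 0.0238
CYP2C8: 0.29 × 0.28 = 0.0812
CYP2D6: 0.31 × 0.28 = 0.0868
Other: 0.26 (unchanged)
CL_new/CL_old = 0.0238 + 0.0812 + 0.0868 + 0.26 = 0.4518.
Dividing the baseline by the relative clearance: 37.5 / 0.4518 = 83.0 μmol/L.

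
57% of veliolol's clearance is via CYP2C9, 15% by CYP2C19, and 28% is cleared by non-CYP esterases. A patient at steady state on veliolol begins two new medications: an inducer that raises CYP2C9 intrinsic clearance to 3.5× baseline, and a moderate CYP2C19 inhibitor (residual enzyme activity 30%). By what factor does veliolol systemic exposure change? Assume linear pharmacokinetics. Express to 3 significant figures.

0.431

The CYP2C9 pathway (57% of clearance) rises to 3.5× activity: 0.57 × 3.5 = 1.995.
The CYP2C19 pathway (15% of clearance) is reduced to 0.3× activity: 0.15 × 0.3 = 0.045.
The remaining 28% of clearance is unaffected.
Relative clearance = 1.995 + 0.045 + 0.28 = 2.32.
Systemic exposure ∝ 1/CL: fold-change = 1 / 2.32 = 0.431.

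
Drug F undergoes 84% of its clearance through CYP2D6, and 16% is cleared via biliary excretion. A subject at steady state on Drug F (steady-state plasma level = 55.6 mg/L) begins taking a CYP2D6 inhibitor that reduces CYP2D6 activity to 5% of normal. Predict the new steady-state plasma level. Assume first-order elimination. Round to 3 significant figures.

CYP2D6: 0.84 × 0.05 = 0.042
Other: 0.16 (unchanged)
New clearance relative to baseline: 0.042 + 0.16 = 0.202.
With dosing unchanged, steady-state plasma level scales as 1/CL: 55.6 / 0.202 = 275 mg/L.

275 mg/L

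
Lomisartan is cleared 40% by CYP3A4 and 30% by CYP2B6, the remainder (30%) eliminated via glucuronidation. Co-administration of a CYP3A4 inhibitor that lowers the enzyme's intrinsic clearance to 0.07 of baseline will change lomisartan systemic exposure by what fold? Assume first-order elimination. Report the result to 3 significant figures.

CYP3A4: 0.4 × 0.07 = 0.028
CYP2B6: 0.3 (unchanged)
Other: 0.3 (unchanged)
CL_new/CL_old = 0.028 + 0.3 + 0.3 = 0.628.
Since systemic exposure ∝ 1/CL, the ratio is 1 / 0.628 = 1.59.

1.59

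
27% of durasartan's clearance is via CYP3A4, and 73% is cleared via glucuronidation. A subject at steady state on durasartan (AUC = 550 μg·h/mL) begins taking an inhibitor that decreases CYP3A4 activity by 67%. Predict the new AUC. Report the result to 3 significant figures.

671 μg·h/mL

CYP3A4: 0.27 × 0.33 = 0.0891
Other: 0.73 (unchanged)
Relative clearance = 0.0891 + 0.73 = 0.8191.
New AUC = baseline ÷ relative clearance = 550 / 0.8191 = 671 μg·h/mL.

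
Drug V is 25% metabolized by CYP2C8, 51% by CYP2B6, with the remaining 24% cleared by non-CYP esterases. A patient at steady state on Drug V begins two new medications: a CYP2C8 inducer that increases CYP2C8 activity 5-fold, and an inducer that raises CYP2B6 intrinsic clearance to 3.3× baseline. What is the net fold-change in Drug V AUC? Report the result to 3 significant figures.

The CYP2C8 pathway (25% of clearance) rises to 5× activity: 0.25 × 5 = 1.25.
The CYP2B6 pathway (51% of clearance) rises to 3.3× activity: 0.51 × 3.3 = 1.683.
The remaining 24% of clearance is unaffected.
New clearance relative to baseline: 1.25 + 1.683 + 0.24 = 3.173.
Net AUC ratio = 1 / 3.173 = 0.315.

0.315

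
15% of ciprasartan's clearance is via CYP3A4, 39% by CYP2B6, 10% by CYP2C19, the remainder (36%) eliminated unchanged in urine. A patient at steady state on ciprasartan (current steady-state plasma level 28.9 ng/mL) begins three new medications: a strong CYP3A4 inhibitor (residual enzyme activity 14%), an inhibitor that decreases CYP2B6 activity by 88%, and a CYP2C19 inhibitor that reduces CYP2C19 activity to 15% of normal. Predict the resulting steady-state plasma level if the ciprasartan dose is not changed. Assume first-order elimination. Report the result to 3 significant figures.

The CYP3A4 pathway (15% of clearance) is reduced to 0.14× activity: 0.15 × 0.14 = 0.021.
The CYP2B6 pathway (39% of clearance) drops to 0.12× activity: 0.39 × 0.12 = 0.0468.
The CYP2C19 pathway (10% of clearance) is reduced to 0.15× activity: 0.1 × 0.15 = 0.015.
Non-CYP routes (36%) are unchanged.
New clearance relative to baseline: 0.021 + 0.0468 + 0.015 + 0.36 = 0.4428.
Dividing the baseline by the relative clearance: 28.9 / 0.4428 = 65.3 ng/mL.

65.3 ng/mL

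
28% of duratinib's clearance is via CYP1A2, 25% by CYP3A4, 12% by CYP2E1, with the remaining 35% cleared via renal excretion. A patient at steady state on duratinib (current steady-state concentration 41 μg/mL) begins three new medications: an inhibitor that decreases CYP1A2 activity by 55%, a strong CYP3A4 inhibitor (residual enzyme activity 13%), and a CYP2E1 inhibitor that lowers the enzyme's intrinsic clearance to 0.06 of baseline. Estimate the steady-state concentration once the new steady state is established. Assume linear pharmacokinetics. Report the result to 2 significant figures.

80 μg/mL

The CYP1A2 pathway (28% of clearance) falls to 0.45× activity: 0.28 × 0.45 = 0.126.
The CYP3A4 pathway (25% of clearance) drops to 0.13× activity: 0.25 × 0.13 = 0.0325.
The CYP2E1 pathway (12% of clearance) drops to 0.06× activity: 0.12 × 0.06 = 0.0072.
The remaining 35% of clearance is unaffected.
CL_new/CL_old = 0.126 + 0.0325 + 0.0072 + 0.35 = 0.5157.
Dividing the baseline by the relative clearance: 41 / 0.5157 = 80 μg/mL.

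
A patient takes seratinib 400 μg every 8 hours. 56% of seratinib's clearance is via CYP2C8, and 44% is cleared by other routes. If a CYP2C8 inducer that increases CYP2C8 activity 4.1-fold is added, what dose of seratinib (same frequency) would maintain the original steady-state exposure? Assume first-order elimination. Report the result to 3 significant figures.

1.09 × 10³ μg

CYP2C8: 0.56 × 4.1 = 2.296
Other: 0.44 (unchanged)
CL_new/CL_old = 2.296 + 0.44 = 2.736.
Css,avg = (dose rate)/CL, so holding Css fixed requires dose ∝ CL: 400 × 2.736 = 1.09 × 10³ μg.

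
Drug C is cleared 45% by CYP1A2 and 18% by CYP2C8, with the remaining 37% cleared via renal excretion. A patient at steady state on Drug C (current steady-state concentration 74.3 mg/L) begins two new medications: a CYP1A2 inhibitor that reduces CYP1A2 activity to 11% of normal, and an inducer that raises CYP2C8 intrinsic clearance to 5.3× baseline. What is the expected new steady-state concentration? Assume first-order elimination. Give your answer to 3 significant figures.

CYP1A2: 0.45 × 0.11 = 0.0495
CYP2C8: 0.18 × 5.3 = 0.954
Other: 0.37 (unchanged)
New clearance relative to baseline: 0.0495 + 0.954 + 0.37 = 1.3735.
Dividing the baseline by the relative clearance: 74.3 / 1.3735 = 54.1 mg/L.

54.1 mg/L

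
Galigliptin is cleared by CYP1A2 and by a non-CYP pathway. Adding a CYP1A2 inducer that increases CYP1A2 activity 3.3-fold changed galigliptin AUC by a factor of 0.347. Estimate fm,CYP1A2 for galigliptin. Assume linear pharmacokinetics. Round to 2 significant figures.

0.82

Let fm be the CYP1A2 fraction. New clearance relative to baseline = fm × 3.3 + (1 − fm).
AUC ratio = 1 / (new CL fraction), so new CL fraction = 1 / 0.347 = 2.882.
fm × 3.3 + 1 − fm = 2.882  ⇒  fm × (3.3 − 1) = 1.882  ⇒  fm = 0.82.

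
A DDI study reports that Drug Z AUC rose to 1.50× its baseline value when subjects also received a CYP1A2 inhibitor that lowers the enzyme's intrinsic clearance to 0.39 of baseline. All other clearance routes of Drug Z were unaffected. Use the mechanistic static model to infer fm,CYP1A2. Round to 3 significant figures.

0.546

Call the CYP1A2 fraction fm. After the interaction, CL_new/CL_old = fm × 0.39 + (1 − fm).
AUC ratio = 1 / (new CL fraction), so new CL fraction = 1 / 1.50 = 0.6667.
fm × 0.39 + 1 − fm = 0.6667  ⇒  fm × (0.39 − 1) = −0.3333  ⇒  fm = 0.546.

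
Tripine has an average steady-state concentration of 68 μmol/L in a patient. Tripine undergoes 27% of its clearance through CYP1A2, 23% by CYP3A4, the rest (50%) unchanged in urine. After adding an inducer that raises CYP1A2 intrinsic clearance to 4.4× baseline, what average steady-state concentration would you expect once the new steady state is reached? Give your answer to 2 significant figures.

35 μmol/L

CYP1A2: 0.27 × 4.4 = 1.188
CYP3A4: 0.23 (unchanged)
Other: 0.5 (unchanged)
Relative clearance = 1.188 + 0.23 + 0.5 = 1.918.
New average steady-state concentration = baseline ÷ relative clearance = 68 / 1.918 = 35 μmol/L.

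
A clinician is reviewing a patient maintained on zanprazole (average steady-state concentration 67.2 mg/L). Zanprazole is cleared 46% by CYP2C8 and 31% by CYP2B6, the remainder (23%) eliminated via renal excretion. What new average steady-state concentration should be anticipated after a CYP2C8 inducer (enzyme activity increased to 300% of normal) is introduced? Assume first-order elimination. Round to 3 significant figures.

35.0 mg/L

CYP2C8: 0.46 × 3 = 1.38
CYP2B6: 0.31 (unchanged)
Other: 0.23 (unchanged)
CL_new/CL_old = 1.38 + 0.31 + 0.23 = 1.92.
New average steady-state concentration = baseline ÷ relative clearance = 67.2 / 1.92 = 35.0 mg/L.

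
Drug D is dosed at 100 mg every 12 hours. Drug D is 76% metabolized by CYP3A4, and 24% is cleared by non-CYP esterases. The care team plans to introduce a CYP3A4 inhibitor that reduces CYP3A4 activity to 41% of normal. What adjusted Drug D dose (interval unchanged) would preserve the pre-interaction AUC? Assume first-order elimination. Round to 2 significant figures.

The CYP3A4 pathway (76% of clearance) is reduced to 0.41× activity: 0.76 × 0.41 = 0.3116.
Non-CYP routes (24%) are unchanged.
CL_new/CL_old = 0.3116 + 0.24 = 0.5516.
Css,avg = (dose rate)/CL, so holding Css fixed requires dose ∝ CL: 100 × 0.5516 = 55 mg.

55 mg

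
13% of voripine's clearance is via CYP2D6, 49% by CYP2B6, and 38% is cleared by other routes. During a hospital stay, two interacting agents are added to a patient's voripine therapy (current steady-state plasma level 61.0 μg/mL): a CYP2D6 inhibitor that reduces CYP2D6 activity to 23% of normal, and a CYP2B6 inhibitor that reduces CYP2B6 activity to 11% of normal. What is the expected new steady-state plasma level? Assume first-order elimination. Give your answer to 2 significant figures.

CYP2D6: 0.13 × 0.23 = 0.0299
CYP2B6: 0.49 × 0.11 = 0.0539
Other: 0.38 (unchanged)
New clearance relative to baseline: 0.0299 + 0.0539 + 0.38 = 0.4638.
Dividing the baseline by the relative clearance: 61.0 / 0.4638 = 1.3 × 10² μg/mL.

1.3 × 10² μg/mL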